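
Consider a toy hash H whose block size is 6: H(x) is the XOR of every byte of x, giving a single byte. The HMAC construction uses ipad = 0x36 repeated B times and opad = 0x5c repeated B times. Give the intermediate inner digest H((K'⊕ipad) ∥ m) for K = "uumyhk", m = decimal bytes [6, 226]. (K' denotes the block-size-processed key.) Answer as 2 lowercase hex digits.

Key "uumyhk" = 75 75 6d 79 68 6b is exactly B = 6 bytes: K' = 75 75 6d 79 68 6b.
K' ⊕ ipad = 43 43 5b 4f 5e 5d.
Inner input = 43 43 5b 4f 5e 5d ∥ 06 e2.
Inner hash: XOR 43⊕43⊕5b⊕4f⊕5e⊕5d⊕06⊕e2 = f3.

f3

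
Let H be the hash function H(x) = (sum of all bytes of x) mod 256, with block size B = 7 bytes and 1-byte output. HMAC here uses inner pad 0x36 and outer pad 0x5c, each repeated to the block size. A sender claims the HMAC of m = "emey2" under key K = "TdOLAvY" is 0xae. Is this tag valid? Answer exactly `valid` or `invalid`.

invalid

Key "TdOLAvY" = 54 64 4f 4c 41 76 59 is exactly B = 7 bytes: K' = 54 64 4f 4c 41 76 59.
K' ⊕ ipad = 62 52 79 7a 77 40 6f; K' ⊕ opad = 08 38 13 10 1d 2a 05.
Inner hash: sum = 98+82+121+122+119+64+111+101+109+101+121+50 = 1199; mod 256 = 175 → af.
Outer hash (recomputed tag): sum = 8+56+19+16+29+42+5+175 = 350; mod 256 = 94 → 5e.
Recomputed tag = 5e; claimed = ae → mismatch.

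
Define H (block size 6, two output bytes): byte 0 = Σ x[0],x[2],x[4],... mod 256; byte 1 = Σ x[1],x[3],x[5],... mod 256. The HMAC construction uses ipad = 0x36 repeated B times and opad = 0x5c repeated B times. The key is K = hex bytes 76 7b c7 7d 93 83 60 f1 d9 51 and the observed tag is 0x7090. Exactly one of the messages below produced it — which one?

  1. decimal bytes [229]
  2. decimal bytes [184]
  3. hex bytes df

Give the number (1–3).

Key hex bytes 76 7b c7 7d 93 83 60 f1 d9 51 is 10 bytes > B = 6, so hash it first: H(key) = 09 bd, then zero-pad to 6 bytes: K' = 09 bd 00 00 00 00.
K' ⊕ ipad = 3f 8b 36 36 36 36; K' ⊕ opad = 55 e1 5c 5c 5c 5c.
m1: inner = H(3f 8b 36 36 36 36 e5) = 90 f7; tag = H(55 e1 5c 5c 5c 5c 90 f7) = 9d90
m2: inner = H(3f 8b 36 36 36 36 b8) = 63 f7; tag = H(55 e1 5c 5c 5c 5c 63 f7) = 7090 ← matches
m3: inner = H(3f 8b 36 36 36 36 df) = 8a f7; tag = H(55 e1 5c 5c 5c 5c 8a f7) = 9790

2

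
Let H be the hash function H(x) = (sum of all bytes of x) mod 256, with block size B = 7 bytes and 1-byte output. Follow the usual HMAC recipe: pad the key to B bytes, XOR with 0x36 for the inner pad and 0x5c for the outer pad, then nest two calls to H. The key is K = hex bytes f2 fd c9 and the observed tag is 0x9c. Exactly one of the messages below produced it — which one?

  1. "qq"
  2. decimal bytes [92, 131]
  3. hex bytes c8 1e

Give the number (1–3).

Key hex bytes f2 fd c9 is 3 bytes ≤ B = 7; zero-pad to 7 bytes: K' = f2 fd c9 00 00 00 00.
K' ⊕ ipad = c4 cb ff 36 36 36 36; K' ⊕ opad = ae a1 95 5c 5c 5c 5c.
m1: inner = H(c4 cb ff 36 36 36 36 71 71) = 48; tag = H(ae a1 95 5c 5c 5c 5c 48) = 9c ← matches
m2: inner = H(c4 cb ff 36 36 36 36 5c 83) = 45; tag = H(ae a1 95 5c 5c 5c 5c 45) = 99
m3: inner = H(c4 cb ff 36 36 36 36 c8 1e) = 4c; tag = H(ae a1 95 5c 5c 5c 5c 4c) = a0

1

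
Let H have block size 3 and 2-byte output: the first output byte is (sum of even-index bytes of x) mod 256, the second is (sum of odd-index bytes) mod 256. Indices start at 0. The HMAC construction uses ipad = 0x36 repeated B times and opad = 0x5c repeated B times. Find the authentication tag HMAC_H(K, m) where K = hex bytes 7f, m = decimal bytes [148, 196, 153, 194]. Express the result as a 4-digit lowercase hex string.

e261

Key hex bytes 7f is 1 byte ≤ B = 3; zero-pad to 3 bytes: K' = 7f 00 00.
K' ⊕ ipad = 49 36 36.  K' ⊕ opad = 23 5c 5c.
Inner input = (K'⊕ipad) ∥ m = 49 36 36 ∥ 94 c4 99 c2.
Inner hash: even-index sum = 517 mod 256 = 5; odd-index sum = 355 mod 256 = 99 → 05 63.
Outer input = (K'⊕opad) ∥ inner = 23 5c 5c ∥ 05 63.
Outer hash (tag): even-index sum = 226 mod 256 = 226; odd-index sum = 97 mod 256 = 97 → e2 61.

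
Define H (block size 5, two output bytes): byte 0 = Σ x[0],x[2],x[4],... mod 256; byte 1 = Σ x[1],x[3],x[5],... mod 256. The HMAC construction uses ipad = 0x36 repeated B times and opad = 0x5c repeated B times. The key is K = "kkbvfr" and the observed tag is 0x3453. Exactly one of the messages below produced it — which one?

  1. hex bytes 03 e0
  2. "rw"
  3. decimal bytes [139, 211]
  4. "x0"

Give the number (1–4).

Key "kkbvfr" = 6b 6b 62 76 66 72 is 6 bytes > B = 5, so hash it first: H(key) = 33 53, then zero-pad to 5 bytes: K' = 33 53 00 00 00.
K' ⊕ ipad = 05 65 36 36 36; K' ⊕ opad = 6f 0f 5c 5c 5c.
m1: inner = H(05 65 36 36 36 03 e0) = 51 9e; tag = H(6f 0f 5c 5c 5c 51 9e) = c5bc
m2: inner = H(05 65 36 36 36 72 77) = e8 0d; tag = H(6f 0f 5c 5c 5c e8 0d) = 3453 ← matches
m3: inner = H(05 65 36 36 36 8b d3) = 44 26; tag = H(6f 0f 5c 5c 5c 44 26) = 4daf
m4: inner = H(05 65 36 36 36 78 30) = a1 13; tag = H(6f 0f 5c 5c 5c a1 13) = 3a0c

2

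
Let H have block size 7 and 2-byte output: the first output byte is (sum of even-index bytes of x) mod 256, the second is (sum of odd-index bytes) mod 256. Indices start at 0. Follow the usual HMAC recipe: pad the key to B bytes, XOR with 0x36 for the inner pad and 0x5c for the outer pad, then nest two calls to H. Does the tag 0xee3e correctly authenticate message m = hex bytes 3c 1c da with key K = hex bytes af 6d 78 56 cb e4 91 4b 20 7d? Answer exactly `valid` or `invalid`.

valid

Key hex bytes af 6d 78 56 cb e4 91 4b 20 7d is 10 bytes > B = 7, so hash it first: H(key) = a3 6f, then zero-pad to 7 bytes: K' = a3 6f 00 00 00 00 00.
K' ⊕ ipad = 95 59 36 36 36 36 36; K' ⊕ opad = ff 33 5c 5c 5c 5c 5c.
Inner hash: even-index sum = 339 mod 256 = 83; odd-index sum = 475 mod 256 = 219 → 53 db.
Outer hash (recomputed tag): even-index sum = 750 mod 256 = 238; odd-index sum = 318 mod 256 = 62 → ee 3e.
Recomputed tag = ee3e; claimed = ee3e → match.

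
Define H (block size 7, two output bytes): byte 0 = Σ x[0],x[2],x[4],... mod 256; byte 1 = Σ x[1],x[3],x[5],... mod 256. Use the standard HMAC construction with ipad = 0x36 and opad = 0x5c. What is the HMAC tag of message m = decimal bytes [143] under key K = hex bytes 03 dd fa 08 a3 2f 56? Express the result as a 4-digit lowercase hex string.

Key hex bytes 03 dd fa 08 a3 2f 56 is exactly B = 7 bytes: K' = 03 dd fa 08 a3 2f 56.
K' ⊕ ipad = 35 eb cc 3e 95 19 60.  K' ⊕ opad = 5f 81 a6 54 ff 73 0a.
Inner input = (K'⊕ipad) ∥ m = 35 eb cc 3e 95 19 60 ∥ 8f.
Inner hash: even-index sum = 502 mod 256 = 246; odd-index sum = 465 mod 256 = 209 → f6 d1.
Outer input = (K'⊕opad) ∥ inner = 5f 81 a6 54 ff 73 0a ∥ f6 d1.
Outer hash (tag): even-index sum = 735 mod 256 = 223; odd-index sum = 574 mod 256 = 62 → df 3e.

df3e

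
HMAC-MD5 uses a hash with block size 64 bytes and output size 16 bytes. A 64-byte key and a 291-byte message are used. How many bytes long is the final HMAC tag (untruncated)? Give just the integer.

The tag is one MD5 digest: 16 bytes.

16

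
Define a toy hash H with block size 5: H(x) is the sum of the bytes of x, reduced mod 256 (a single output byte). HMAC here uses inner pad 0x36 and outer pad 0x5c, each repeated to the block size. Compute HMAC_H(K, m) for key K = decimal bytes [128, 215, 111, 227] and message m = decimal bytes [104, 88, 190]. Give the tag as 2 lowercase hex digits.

Key decimal bytes [128, 215, 111, 227] = 80 d7 6f e3 is 4 bytes ≤ B = 5; zero-pad to 5 bytes: K' = 80 d7 6f e3 00.
K' ⊕ ipad = b6 e1 59 d5 36.  K' ⊕ opad = dc 8b 33 bf 5c.
Inner input = (K'⊕ipad) ∥ m = b6 e1 59 d5 36 ∥ 68 58 be.
Inner hash: sum = 182+225+89+213+54+104+88+190 = 1145; mod 256 = 121 → 79.
Outer input = (K'⊕opad) ∥ inner = dc 8b 33 bf 5c ∥ 79.
Outer hash (tag): sum = 220+139+51+191+92+121 = 814; mod 256 = 46 → 2e.

2e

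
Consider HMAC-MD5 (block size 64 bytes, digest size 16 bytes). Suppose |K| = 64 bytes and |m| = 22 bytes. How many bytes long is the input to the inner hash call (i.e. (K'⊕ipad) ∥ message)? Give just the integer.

86

Key is 64 ≤ 64 bytes, zero-padded: |K'| = 64.
Inner input = (K'⊕ipad) ∥ m → 64 + 22 = 86 bytes.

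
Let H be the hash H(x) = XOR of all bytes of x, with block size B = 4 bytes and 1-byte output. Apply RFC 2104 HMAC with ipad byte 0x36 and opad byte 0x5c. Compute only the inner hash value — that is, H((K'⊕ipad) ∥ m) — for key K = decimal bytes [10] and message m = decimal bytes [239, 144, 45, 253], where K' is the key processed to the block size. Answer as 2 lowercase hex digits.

a5

Key decimal bytes [10] = 0a is 1 byte ≤ B = 4; zero-pad to 4 bytes: K' = 0a 00 00 00.
K' ⊕ ipad = 3c 36 36 36.
Inner input = 3c 36 36 36 ∥ ef 90 2d fd.
Inner hash: XOR 3c⊕36⊕36⊕36⊕ef⊕90⊕2d⊕fd = a5.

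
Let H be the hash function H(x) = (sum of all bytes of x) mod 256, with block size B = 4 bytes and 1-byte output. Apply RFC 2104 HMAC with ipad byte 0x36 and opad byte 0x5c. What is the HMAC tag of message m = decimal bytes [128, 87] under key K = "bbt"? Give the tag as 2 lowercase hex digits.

f7

Key "bbt" = 62 62 74 is 3 bytes ≤ B = 4; zero-pad to 4 bytes: K' = 62 62 74 00.
K' ⊕ ipad = 54 54 42 36.  K' ⊕ opad = 3e 3e 28 5c.
Inner input = (K'⊕ipad) ∥ m = 54 54 42 36 ∥ 80 57.
Inner hash: sum = 84+84+66+54+128+87 = 503; mod 256 = 247 → f7.
Outer input = (K'⊕opad) ∥ inner = 3e 3e 28 5c ∥ f7.
Outer hash (tag): sum = 62+62+40+92+247 = 503; mod 256 = 247 → f7.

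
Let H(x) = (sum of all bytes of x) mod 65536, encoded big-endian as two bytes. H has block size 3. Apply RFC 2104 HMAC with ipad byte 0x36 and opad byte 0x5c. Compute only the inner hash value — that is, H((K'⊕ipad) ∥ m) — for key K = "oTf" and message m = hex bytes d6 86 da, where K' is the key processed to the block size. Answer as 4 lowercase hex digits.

0341

Key "oTf" = 6f 54 66 is exactly B = 3 bytes: K' = 6f 54 66.
K' ⊕ ipad = 59 62 50.
Inner input = 59 62 50 ∥ d6 86 da.
Inner hash: sum = 89+98+80+214+134+218 = 833 → 03 41.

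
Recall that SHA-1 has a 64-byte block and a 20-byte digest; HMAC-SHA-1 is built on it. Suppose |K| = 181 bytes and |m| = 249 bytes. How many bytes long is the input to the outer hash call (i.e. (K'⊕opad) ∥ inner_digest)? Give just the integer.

Key is 181 > 64 bytes, so it is hashed to 20 bytes then zero-padded to 64: |K'| = 64.
Outer input = (K'⊕opad) ∥ H(inner) → 64 + 20 = 84 bytes.

84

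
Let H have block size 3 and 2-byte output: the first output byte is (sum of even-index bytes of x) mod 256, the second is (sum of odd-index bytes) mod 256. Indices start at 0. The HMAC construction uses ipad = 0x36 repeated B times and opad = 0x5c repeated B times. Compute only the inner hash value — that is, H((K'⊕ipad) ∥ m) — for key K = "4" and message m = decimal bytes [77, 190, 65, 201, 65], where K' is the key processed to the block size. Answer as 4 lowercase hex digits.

Key "4" = 34 is 1 byte ≤ B = 3; zero-pad to 3 bytes: K' = 34 00 00.
K' ⊕ ipad = 02 36 36.
Inner input = 02 36 36 ∥ 4d be 41 c9 41.
Inner hash: even-index sum = 447 mod 256 = 191; odd-index sum = 261 mod 256 = 5 → bf 05.

bf05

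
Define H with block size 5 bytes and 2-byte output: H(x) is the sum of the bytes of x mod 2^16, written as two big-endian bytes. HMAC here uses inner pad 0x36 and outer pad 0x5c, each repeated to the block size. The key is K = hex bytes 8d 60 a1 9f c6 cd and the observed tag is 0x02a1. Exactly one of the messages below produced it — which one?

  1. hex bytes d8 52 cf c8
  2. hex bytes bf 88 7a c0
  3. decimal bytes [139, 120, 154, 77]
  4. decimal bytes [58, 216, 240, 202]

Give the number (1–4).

Key hex bytes 8d 60 a1 9f c6 cd is 6 bytes > B = 5, so hash it first: H(key) = 03 c0, then zero-pad to 5 bytes: K' = 03 c0 00 00 00.
K' ⊕ ipad = 35 f6 36 36 36; K' ⊕ opad = 5f 9c 5c 5c 5c.
m1: inner = H(35 f6 36 36 36 d8 52 cf c8) = 04 8e; tag = H(5f 9c 5c 5c 5c 04 8e) = 02a1 ← matches
m2: inner = H(35 f6 36 36 36 bf 88 7a c0) = 04 4e; tag = H(5f 9c 5c 5c 5c 04 4e) = 0261
m3: inner = H(35 f6 36 36 36 8b 78 9a 4d) = 03 b7; tag = H(5f 9c 5c 5c 5c 03 b7) = 02c9
m4: inner = H(35 f6 36 36 36 3a d8 f0 ca) = 04 99; tag = H(5f 9c 5c 5c 5c 04 99) = 02ac

1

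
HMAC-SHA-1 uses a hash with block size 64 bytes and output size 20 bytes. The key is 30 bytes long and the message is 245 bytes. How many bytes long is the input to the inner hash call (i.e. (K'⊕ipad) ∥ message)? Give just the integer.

309

Key is 30 ≤ 64 bytes, zero-padded: |K'| = 64.
Inner input = (K'⊕ipad) ∥ m → 64 + 245 = 309 bytes.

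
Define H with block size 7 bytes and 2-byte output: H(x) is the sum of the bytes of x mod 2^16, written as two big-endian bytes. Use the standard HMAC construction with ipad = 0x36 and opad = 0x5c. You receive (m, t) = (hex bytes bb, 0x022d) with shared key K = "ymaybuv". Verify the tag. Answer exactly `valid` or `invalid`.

valid

Key "ymaybuv" = 79 6d 61 79 62 75 76 is exactly B = 7 bytes: K' = 79 6d 61 79 62 75 76.
K' ⊕ ipad = 4f 5b 57 4f 54 43 40; K' ⊕ opad = 25 31 3d 25 3e 29 2a.
Inner hash: sum = 79+91+87+79+84+67+64+187 = 738 → 02 e2.
Outer hash (recomputed tag): sum = 37+49+61+37+62+41+42+2+226 = 557 → 02 2d.
Recomputed tag = 022d; claimed = 022d → match.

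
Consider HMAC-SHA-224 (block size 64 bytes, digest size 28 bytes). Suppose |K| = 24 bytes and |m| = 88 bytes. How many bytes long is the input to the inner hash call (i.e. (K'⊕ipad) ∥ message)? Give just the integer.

152

Key is 24 ≤ 64 bytes, zero-padded: |K'| = 64.
Inner input = (K'⊕ipad) ∥ m → 64 + 88 = 152 bytes.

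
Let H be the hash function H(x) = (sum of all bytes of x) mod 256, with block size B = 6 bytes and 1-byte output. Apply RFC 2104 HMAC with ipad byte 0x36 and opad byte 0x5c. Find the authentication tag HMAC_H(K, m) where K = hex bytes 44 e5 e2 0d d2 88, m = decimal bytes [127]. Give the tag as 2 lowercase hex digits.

Key hex bytes 44 e5 e2 0d d2 88 is exactly B = 6 bytes: K' = 44 e5 e2 0d d2 88.
K' ⊕ ipad = 72 d3 d4 3b e4 be.  K' ⊕ opad = 18 b9 be 51 8e d4.
Inner input = (K'⊕ipad) ∥ m = 72 d3 d4 3b e4 be ∥ 7f.
Inner hash: sum = 114+211+212+59+228+190+127 = 1141; mod 256 = 117 → 75.
Outer input = (K'⊕opad) ∥ inner = 18 b9 be 51 8e d4 ∥ 75.
Outer hash (tag): sum = 24+185+190+81+142+212+117 = 951; mod 256 = 183 → b7.

b7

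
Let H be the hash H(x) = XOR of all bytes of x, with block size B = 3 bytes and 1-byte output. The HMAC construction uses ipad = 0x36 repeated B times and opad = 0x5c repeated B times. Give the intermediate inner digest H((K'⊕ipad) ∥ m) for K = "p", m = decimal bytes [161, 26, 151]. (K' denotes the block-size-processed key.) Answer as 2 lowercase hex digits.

6a

Key "p" = 70 is 1 byte ≤ B = 3; zero-pad to 3 bytes: K' = 70 00 00.
K' ⊕ ipad = 46 36 36.
Inner input = 46 36 36 ∥ a1 1a 97.
Inner hash: XOR 46⊕36⊕36⊕a1⊕1a⊕97 = 6a.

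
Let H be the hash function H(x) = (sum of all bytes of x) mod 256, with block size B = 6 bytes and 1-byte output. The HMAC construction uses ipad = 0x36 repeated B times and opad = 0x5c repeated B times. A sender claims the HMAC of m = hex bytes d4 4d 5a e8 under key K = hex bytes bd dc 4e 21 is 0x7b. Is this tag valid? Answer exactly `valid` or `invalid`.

Key hex bytes bd dc 4e 21 is 4 bytes ≤ B = 6; zero-pad to 6 bytes: K' = bd dc 4e 21 00 00.
K' ⊕ ipad = 8b ea 78 17 36 36; K' ⊕ opad = e1 80 12 7d 5c 5c.
Inner hash: sum = 139+234+120+23+54+54+212+77+90+232 = 1235; mod 256 = 211 → d3.
Outer hash (recomputed tag): sum = 225+128+18+125+92+92+211 = 891; mod 256 = 123 → 7b.
Recomputed tag = 7b; claimed = 7b → match.

valid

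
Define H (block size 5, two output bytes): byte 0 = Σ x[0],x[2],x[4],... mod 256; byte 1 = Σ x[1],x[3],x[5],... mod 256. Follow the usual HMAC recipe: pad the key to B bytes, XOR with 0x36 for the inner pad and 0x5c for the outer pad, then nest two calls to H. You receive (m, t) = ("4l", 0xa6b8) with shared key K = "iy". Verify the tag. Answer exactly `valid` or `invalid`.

valid

Key "iy" = 69 79 is 2 bytes ≤ B = 5; zero-pad to 5 bytes: K' = 69 79 00 00 00.
K' ⊕ ipad = 5f 4f 36 36 36; K' ⊕ opad = 35 25 5c 5c 5c.
Inner hash: even-index sum = 311 mod 256 = 55; odd-index sum = 185 mod 256 = 185 → 37 b9.
Outer hash (recomputed tag): even-index sum = 422 mod 256 = 166; odd-index sum = 184 mod 256 = 184 → a6 b8.
Recomputed tag = a6b8; claimed = a6b8 → match.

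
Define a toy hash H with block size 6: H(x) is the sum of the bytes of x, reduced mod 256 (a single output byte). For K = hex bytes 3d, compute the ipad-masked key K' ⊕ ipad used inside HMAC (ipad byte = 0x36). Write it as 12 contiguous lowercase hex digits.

Key hex bytes 3d is 1 byte ≤ B = 6; zero-pad to 6 bytes: K' = 3d 00 00 00 00 00.
XOR each byte with 0x36: 3d⊕36=0b, 00⊕36=36, 00⊕36=36, 00⊕36=36, 00⊕36=36, 00⊕36=36.

0b3636363636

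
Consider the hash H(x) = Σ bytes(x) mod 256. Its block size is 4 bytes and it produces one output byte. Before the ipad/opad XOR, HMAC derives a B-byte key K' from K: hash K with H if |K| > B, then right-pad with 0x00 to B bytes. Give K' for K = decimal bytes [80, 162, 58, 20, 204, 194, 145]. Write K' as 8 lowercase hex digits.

|K| = 7 > B = 4, so first hash the key.
H(K): sum = 80+162+58+20+204+194+145 = 863; mod 256 = 95 → 5f.
Zero-pad H(K) = 5f to 4 bytes: K' = 5f 00 00 00.

5f000000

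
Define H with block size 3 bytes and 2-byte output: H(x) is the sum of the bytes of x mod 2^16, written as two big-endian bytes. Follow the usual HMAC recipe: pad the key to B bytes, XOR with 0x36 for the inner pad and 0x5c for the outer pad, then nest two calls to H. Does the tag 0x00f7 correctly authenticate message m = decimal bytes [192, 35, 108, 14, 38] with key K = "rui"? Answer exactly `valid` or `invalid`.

valid

Key "rui" = 72 75 69 is exactly B = 3 bytes: K' = 72 75 69.
K' ⊕ ipad = 44 43 5f; K' ⊕ opad = 2e 29 35.
Inner hash: sum = 68+67+95+192+35+108+14+38 = 617 → 02 69.
Outer hash (recomputed tag): sum = 46+41+53+2+105 = 247 → 00 f7.
Recomputed tag = 00f7; claimed = 00f7 → match.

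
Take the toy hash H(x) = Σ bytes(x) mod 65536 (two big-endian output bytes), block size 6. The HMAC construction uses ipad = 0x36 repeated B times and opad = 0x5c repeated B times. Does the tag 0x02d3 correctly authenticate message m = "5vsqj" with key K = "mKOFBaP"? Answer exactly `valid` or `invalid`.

Key "mKOFBaP" = 6d 4b 4f 46 42 61 50 is 7 bytes > B = 6, so hash it first: H(key) = 02 40, then zero-pad to 6 bytes: K' = 02 40 00 00 00 00.
K' ⊕ ipad = 34 76 36 36 36 36; K' ⊕ opad = 5e 1c 5c 5c 5c 5c.
Inner hash: sum = 52+118+54+54+54+54+53+118+115+113+106 = 891 → 03 7b.
Outer hash (recomputed tag): sum = 94+28+92+92+92+92+3+123 = 616 → 02 68.
Recomputed tag = 0268; claimed = 02d3 → mismatch.

invalid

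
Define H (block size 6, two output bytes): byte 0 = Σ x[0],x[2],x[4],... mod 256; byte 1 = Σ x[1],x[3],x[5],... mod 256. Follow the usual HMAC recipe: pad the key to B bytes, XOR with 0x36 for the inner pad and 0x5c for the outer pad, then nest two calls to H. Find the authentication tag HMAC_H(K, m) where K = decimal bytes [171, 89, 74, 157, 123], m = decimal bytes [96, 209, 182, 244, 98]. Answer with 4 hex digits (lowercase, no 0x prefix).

1237

Key decimal bytes [171, 89, 74, 157, 123] = ab 59 4a 9d 7b is 5 bytes ≤ B = 6; zero-pad to 6 bytes: K' = ab 59 4a 9d 7b 00.
K' ⊕ ipad = 9d 6f 7c ab 4d 36.  K' ⊕ opad = f7 05 16 c1 27 5c.
Inner input = (K'⊕ipad) ∥ m = 9d 6f 7c ab 4d 36 ∥ 60 d1 b6 f4 62.
Inner hash: even-index sum = 734 mod 256 = 222; odd-index sum = 789 mod 256 = 21 → de 15.
Outer input = (K'⊕opad) ∥ inner = f7 05 16 c1 27 5c ∥ de 15.
Outer hash (tag): even-index sum = 530 mod 256 = 18; odd-index sum = 311 mod 256 = 55 → 12 37.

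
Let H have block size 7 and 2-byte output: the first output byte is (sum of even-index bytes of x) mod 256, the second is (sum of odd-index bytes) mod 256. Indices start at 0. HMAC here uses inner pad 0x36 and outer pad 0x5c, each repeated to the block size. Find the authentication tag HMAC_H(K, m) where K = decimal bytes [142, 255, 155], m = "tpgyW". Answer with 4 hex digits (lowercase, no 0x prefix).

b815

Key decimal bytes [142, 255, 155] = 8e ff 9b is 3 bytes ≤ B = 7; zero-pad to 7 bytes: K' = 8e ff 9b 00 00 00 00.
K' ⊕ ipad = b8 c9 ad 36 36 36 36.  K' ⊕ opad = d2 a3 c7 5c 5c 5c 5c.
Inner input = (K'⊕ipad) ∥ m = b8 c9 ad 36 36 36 36 ∥ 74 70 67 79 57.
Inner hash: even-index sum = 698 mod 256 = 186; odd-index sum = 615 mod 256 = 103 → ba 67.
Outer input = (K'⊕opad) ∥ inner = d2 a3 c7 5c 5c 5c 5c ∥ ba 67.
Outer hash (tag): even-index sum = 696 mod 256 = 184; odd-index sum = 533 mod 256 = 21 → b8 15.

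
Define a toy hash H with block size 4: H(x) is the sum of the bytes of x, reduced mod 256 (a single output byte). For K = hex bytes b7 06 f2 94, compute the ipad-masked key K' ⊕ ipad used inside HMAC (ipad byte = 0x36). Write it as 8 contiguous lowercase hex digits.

Key hex bytes b7 06 f2 94 is exactly B = 4 bytes: K' = b7 06 f2 94.
XOR each byte with 0x36: b7⊕36=81, 06⊕36=30, f2⊕36=c4, 94⊕36=a2.

8130c4a2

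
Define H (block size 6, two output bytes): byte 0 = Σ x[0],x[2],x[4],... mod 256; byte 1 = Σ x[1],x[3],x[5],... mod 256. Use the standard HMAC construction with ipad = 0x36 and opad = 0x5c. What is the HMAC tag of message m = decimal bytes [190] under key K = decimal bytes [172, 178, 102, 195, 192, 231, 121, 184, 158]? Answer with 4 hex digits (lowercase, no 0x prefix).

768e

Key decimal bytes [172, 178, 102, 195, 192, 231, 121, 184, 158] = ac b2 66 c3 c0 e7 79 b8 9e is 9 bytes > B = 6, so hash it first: H(key) = e9 14, then zero-pad to 6 bytes: K' = e9 14 00 00 00 00.
K' ⊕ ipad = df 22 36 36 36 36.  K' ⊕ opad = b5 48 5c 5c 5c 5c.
Inner input = (K'⊕ipad) ∥ m = df 22 36 36 36 36 ∥ be.
Inner hash: even-index sum = 521 mod 256 = 9; odd-index sum = 142 mod 256 = 142 → 09 8e.
Outer input = (K'⊕opad) ∥ inner = b5 48 5c 5c 5c 5c ∥ 09 8e.
Outer hash (tag): even-index sum = 374 mod 256 = 118; odd-index sum = 398 mod 256 = 142 → 76 8e.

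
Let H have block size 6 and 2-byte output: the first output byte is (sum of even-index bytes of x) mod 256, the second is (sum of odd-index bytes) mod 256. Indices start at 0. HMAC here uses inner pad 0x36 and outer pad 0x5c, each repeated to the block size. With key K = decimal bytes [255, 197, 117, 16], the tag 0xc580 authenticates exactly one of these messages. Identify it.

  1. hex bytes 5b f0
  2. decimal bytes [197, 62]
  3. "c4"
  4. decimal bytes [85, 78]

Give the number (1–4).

Key decimal bytes [255, 197, 117, 16] = ff c5 75 10 is 4 bytes ≤ B = 6; zero-pad to 6 bytes: K' = ff c5 75 10 00 00.
K' ⊕ ipad = c9 f3 43 26 36 36; K' ⊕ opad = a3 99 29 4c 5c 5c.
m1: inner = H(c9 f3 43 26 36 36 5b f0) = 9d 3f; tag = H(a3 99 29 4c 5c 5c 9d 3f) = c580 ← matches
m2: inner = H(c9 f3 43 26 36 36 c5 3e) = 07 8d; tag = H(a3 99 29 4c 5c 5c 07 8d) = 2fce
m3: inner = H(c9 f3 43 26 36 36 63 34) = a5 83; tag = H(a3 99 29 4c 5c 5c a5 83) = cdc4
m4: inner = H(c9 f3 43 26 36 36 55 4e) = 97 9d; tag = H(a3 99 29 4c 5c 5c 97 9d) = bfde

1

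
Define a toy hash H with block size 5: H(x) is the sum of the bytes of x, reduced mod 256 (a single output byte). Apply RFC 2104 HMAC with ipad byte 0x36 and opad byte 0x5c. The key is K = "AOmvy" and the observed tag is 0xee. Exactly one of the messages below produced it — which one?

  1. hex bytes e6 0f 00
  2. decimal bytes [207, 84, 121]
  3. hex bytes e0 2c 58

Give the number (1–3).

3

Key "AOmvy" = 41 4f 6d 76 79 is exactly B = 5 bytes: K' = 41 4f 6d 76 79.
K' ⊕ ipad = 77 79 5b 40 4f; K' ⊕ opad = 1d 13 31 2a 25.
m1: inner = H(77 79 5b 40 4f e6 0f 00) = cf; tag = H(1d 13 31 2a 25 cf) = 7f
m2: inner = H(77 79 5b 40 4f cf 54 79) = 76; tag = H(1d 13 31 2a 25 76) = 26
m3: inner = H(77 79 5b 40 4f e0 2c 58) = 3e; tag = H(1d 13 31 2a 25 3e) = ee ← matches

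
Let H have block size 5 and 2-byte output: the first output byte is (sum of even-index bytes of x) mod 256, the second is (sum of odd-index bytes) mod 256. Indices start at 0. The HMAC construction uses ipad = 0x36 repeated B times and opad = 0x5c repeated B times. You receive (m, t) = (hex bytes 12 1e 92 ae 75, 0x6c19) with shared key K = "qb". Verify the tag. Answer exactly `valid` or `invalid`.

invalid

Key "qb" = 71 62 is 2 bytes ≤ B = 5; zero-pad to 5 bytes: K' = 71 62 00 00 00.
K' ⊕ ipad = 47 54 36 36 36; K' ⊕ opad = 2d 3e 5c 5c 5c.
Inner hash: even-index sum = 383 mod 256 = 127; odd-index sum = 419 mod 256 = 163 → 7f a3.
Outer hash (recomputed tag): even-index sum = 392 mod 256 = 136; odd-index sum = 281 mod 256 = 25 → 88 19.
Recomputed tag = 8819; claimed = 6c19 → mismatch.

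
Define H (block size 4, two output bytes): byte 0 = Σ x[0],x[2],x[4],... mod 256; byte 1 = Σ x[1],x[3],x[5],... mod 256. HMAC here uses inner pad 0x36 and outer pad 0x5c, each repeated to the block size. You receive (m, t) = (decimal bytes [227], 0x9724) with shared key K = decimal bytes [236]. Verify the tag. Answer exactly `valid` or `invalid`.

invalid

Key decimal bytes [236] = ec is 1 byte ≤ B = 4; zero-pad to 4 bytes: K' = ec 00 00 00.
K' ⊕ ipad = da 36 36 36; K' ⊕ opad = b0 5c 5c 5c.
Inner hash: even-index sum = 499 mod 256 = 243; odd-index sum = 108 mod 256 = 108 → f3 6c.
Outer hash (recomputed tag): even-index sum = 511 mod 256 = 255; odd-index sum = 292 mod 256 = 36 → ff 24.
Recomputed tag = ff24; claimed = 9724 → mismatch.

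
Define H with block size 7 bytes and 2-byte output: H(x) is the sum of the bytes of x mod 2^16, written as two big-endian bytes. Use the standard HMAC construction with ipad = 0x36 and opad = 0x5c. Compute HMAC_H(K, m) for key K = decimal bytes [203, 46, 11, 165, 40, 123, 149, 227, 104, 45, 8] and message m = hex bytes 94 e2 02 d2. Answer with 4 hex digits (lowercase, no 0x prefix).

Key decimal bytes [203, 46, 11, 165, 40, 123, 149, 227, 104, 45, 8] = cb 2e 0b a5 28 7b 95 e3 68 2d 08 is 11 bytes > B = 7, so hash it first: H(key) = 04 61, then zero-pad to 7 bytes: K' = 04 61 00 00 00 00 00.
K' ⊕ ipad = 32 57 36 36 36 36 36.  K' ⊕ opad = 58 3d 5c 5c 5c 5c 5c.
Inner input = (K'⊕ipad) ∥ m = 32 57 36 36 36 36 36 ∥ 94 e2 02 d2.
Inner hash: sum = 50+87+54+54+54+54+54+148+226+2+210 = 993 → 03 e1.
Outer input = (K'⊕opad) ∥ inner = 58 3d 5c 5c 5c 5c 5c ∥ 03 e1.
Outer hash (tag): sum = 88+61+92+92+92+92+92+3+225 = 837 → 03 45.

0345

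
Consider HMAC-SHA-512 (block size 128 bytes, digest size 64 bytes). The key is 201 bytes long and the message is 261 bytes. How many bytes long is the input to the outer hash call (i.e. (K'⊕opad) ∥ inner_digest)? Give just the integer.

192

Key is 201 > 128 bytes, so it is hashed to 64 bytes then zero-padded to 128: |K'| = 128.
Outer input = (K'⊕opad) ∥ H(inner) → 128 + 64 = 192 bytes.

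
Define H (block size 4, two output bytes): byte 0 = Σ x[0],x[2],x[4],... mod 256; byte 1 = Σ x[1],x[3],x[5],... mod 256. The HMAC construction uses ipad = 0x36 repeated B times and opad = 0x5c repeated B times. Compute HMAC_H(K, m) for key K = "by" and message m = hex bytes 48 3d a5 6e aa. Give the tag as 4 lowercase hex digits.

bbb1

Key "by" = 62 79 is 2 bytes ≤ B = 4; zero-pad to 4 bytes: K' = 62 79 00 00.
K' ⊕ ipad = 54 4f 36 36.  K' ⊕ opad = 3e 25 5c 5c.
Inner input = (K'⊕ipad) ∥ m = 54 4f 36 36 ∥ 48 3d a5 6e aa.
Inner hash: even-index sum = 545 mod 256 = 33; odd-index sum = 304 mod 256 = 48 → 21 30.
Outer input = (K'⊕opad) ∥ inner = 3e 25 5c 5c ∥ 21 30.
Outer hash (tag): even-index sum = 187 mod 256 = 187; odd-index sum = 177 mod 256 = 177 → bb b1.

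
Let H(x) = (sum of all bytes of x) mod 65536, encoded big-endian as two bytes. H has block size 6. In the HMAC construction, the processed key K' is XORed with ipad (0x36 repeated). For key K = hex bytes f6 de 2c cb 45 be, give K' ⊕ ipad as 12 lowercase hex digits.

Key hex bytes f6 de 2c cb 45 be is exactly B = 6 bytes: K' = f6 de 2c cb 45 be.
XOR each byte with 0x36: f6⊕36=c0, de⊕36=e8, 2c⊕36=1a, cb⊕36=fd, 45⊕36=73, be⊕36=88.

c0e81afd7388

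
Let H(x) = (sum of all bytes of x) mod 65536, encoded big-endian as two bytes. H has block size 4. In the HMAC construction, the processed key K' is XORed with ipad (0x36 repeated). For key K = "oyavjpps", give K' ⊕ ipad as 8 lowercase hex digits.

354a3636

Key "oyavjpps" = 6f 79 61 76 6a 70 70 73 is 8 bytes > B = 4, so hash it first: H(key) = 03 7c, then zero-pad to 4 bytes: K' = 03 7c 00 00.
XOR each byte with 0x36: 03⊕36=35, 7c⊕36=4a, 00⊕36=36, 00⊕36=36.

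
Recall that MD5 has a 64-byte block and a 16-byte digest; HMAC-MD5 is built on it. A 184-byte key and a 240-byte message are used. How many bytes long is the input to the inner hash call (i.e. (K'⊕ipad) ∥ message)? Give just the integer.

Key is 184 > 64 bytes, so it is hashed to 16 bytes then zero-padded to 64: |K'| = 64.
Inner input = (K'⊕ipad) ∥ m → 64 + 240 = 304 bytes.

304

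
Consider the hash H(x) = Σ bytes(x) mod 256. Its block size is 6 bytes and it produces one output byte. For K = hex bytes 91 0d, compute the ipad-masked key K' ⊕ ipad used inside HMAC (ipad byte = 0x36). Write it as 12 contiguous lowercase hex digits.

a73b36363636

Key hex bytes 91 0d is 2 bytes ≤ B = 6; zero-pad to 6 bytes: K' = 91 0d 00 00 00 00.
XOR each byte with 0x36: 91⊕36=a7, 0d⊕36=3b, 00⊕36=36, 00⊕36=36, 00⊕36=36, 00⊕36=36.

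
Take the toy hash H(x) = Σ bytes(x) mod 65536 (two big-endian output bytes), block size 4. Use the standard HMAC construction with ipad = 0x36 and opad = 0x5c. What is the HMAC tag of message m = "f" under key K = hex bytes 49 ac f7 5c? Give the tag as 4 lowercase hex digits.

Key hex bytes 49 ac f7 5c is exactly B = 4 bytes: K' = 49 ac f7 5c.
K' ⊕ ipad = 7f 9a c1 6a.  K' ⊕ opad = 15 f0 ab 00.
Inner input = (K'⊕ipad) ∥ m = 7f 9a c1 6a ∥ 66.
Inner hash: sum = 127+154+193+106+102 = 682 → 02 aa.
Outer input = (K'⊕opad) ∥ inner = 15 f0 ab 00 ∥ 02 aa.
Outer hash (tag): sum = 21+240+171+0+2+170 = 604 → 02 5c.

025c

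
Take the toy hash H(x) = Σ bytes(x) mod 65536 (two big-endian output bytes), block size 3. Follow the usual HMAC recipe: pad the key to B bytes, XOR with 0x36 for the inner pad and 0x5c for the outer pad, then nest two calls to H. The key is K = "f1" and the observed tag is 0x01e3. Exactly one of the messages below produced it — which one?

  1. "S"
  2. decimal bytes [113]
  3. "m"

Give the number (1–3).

1

Key "f1" = 66 31 is 2 bytes ≤ B = 3; zero-pad to 3 bytes: K' = 66 31 00.
K' ⊕ ipad = 50 07 36; K' ⊕ opad = 3a 6d 5c.
m1: inner = H(50 07 36 53) = 00 e0; tag = H(3a 6d 5c 00 e0) = 01e3 ← matches
m2: inner = H(50 07 36 71) = 00 fe; tag = H(3a 6d 5c 00 fe) = 0201
m3: inner = H(50 07 36 6d) = 00 fa; tag = H(3a 6d 5c 00 fa) = 01fd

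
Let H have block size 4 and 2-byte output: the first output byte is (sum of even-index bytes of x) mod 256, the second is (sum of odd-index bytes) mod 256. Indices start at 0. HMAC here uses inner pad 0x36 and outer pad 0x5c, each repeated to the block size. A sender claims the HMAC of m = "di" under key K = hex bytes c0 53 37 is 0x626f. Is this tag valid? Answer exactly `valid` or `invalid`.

valid

Key hex bytes c0 53 37 is 3 bytes ≤ B = 4; zero-pad to 4 bytes: K' = c0 53 37 00.
K' ⊕ ipad = f6 65 01 36; K' ⊕ opad = 9c 0f 6b 5c.
Inner hash: even-index sum = 347 mod 256 = 91; odd-index sum = 260 mod 256 = 4 → 5b 04.
Outer hash (recomputed tag): even-index sum = 354 mod 256 = 98; odd-index sum = 111 mod 256 = 111 → 62 6f.
Recomputed tag = 626f; claimed = 626f → match.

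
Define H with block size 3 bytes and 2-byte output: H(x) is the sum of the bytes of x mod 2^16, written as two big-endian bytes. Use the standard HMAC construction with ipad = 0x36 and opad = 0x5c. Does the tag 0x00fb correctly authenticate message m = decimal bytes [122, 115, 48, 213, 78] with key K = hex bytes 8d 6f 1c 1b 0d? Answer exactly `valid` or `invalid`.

valid

Key hex bytes 8d 6f 1c 1b 0d is 5 bytes > B = 3, so hash it first: H(key) = 01 40, then zero-pad to 3 bytes: K' = 01 40 00.
K' ⊕ ipad = 37 76 36; K' ⊕ opad = 5d 1c 5c.
Inner hash: sum = 55+118+54+122+115+48+213+78 = 803 → 03 23.
Outer hash (recomputed tag): sum = 93+28+92+3+35 = 251 → 00 fb.
Recomputed tag = 00fb; claimed = 00fb → match.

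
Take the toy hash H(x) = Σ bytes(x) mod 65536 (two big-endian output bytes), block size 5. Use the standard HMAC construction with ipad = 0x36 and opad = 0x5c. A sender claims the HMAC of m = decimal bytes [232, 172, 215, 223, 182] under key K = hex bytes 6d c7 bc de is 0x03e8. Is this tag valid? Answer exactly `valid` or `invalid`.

Key hex bytes 6d c7 bc de is 4 bytes ≤ B = 5; zero-pad to 5 bytes: K' = 6d c7 bc de 00.
K' ⊕ ipad = 5b f1 8a e8 36; K' ⊕ opad = 31 9b e0 82 5c.
Inner hash: sum = 91+241+138+232+54+232+172+215+223+182 = 1780 → 06 f4.
Outer hash (recomputed tag): sum = 49+155+224+130+92+6+244 = 900 → 03 84.
Recomputed tag = 0384; claimed = 03e8 → mismatch.

invalid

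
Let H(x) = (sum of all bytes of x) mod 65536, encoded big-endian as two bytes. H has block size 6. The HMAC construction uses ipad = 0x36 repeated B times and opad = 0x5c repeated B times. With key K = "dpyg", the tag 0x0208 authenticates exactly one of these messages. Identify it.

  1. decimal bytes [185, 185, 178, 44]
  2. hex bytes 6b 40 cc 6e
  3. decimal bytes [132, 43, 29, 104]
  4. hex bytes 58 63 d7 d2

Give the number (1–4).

Key "dpyg" = 64 70 79 67 is 4 bytes ≤ B = 6; zero-pad to 6 bytes: K' = 64 70 79 67 00 00.
K' ⊕ ipad = 52 46 4f 51 36 36; K' ⊕ opad = 38 2c 25 3b 5c 5c.
m1: inner = H(52 46 4f 51 36 36 b9 b9 b2 2c) = 03 f4; tag = H(38 2c 25 3b 5c 5c 03 f4) = 0273
m2: inner = H(52 46 4f 51 36 36 6b 40 cc 6e) = 03 89; tag = H(38 2c 25 3b 5c 5c 03 89) = 0208 ← matches
m3: inner = H(52 46 4f 51 36 36 84 2b 1d 68) = 02 d8; tag = H(38 2c 25 3b 5c 5c 02 d8) = 0256
m4: inner = H(52 46 4f 51 36 36 58 63 d7 d2) = 04 08; tag = H(38 2c 25 3b 5c 5c 04 08) = 0188

2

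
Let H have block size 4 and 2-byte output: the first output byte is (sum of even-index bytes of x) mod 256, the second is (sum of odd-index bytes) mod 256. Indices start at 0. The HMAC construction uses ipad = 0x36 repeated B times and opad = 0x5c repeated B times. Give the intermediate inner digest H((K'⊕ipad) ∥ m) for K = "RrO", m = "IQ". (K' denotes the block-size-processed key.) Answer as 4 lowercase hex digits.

Key "RrO" = 52 72 4f is 3 bytes ≤ B = 4; zero-pad to 4 bytes: K' = 52 72 4f 00.
K' ⊕ ipad = 64 44 79 36.
Inner input = 64 44 79 36 ∥ 49 51.
Inner hash: even-index sum = 294 mod 256 = 38; odd-index sum = 203 mod 256 = 203 → 26 cb.

26cb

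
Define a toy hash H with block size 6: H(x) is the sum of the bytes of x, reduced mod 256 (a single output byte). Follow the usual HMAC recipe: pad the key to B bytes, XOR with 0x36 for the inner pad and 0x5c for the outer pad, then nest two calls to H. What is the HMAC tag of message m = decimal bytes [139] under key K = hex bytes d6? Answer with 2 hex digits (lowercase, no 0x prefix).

Key hex bytes d6 is 1 byte ≤ B = 6; zero-pad to 6 bytes: K' = d6 00 00 00 00 00.
K' ⊕ ipad = e0 36 36 36 36 36.  K' ⊕ opad = 8a 5c 5c 5c 5c 5c.
Inner input = (K'⊕ipad) ∥ m = e0 36 36 36 36 36 ∥ 8b.
Inner hash: sum = 224+54+54+54+54+54+139 = 633; mod 256 = 121 → 79.
Outer input = (K'⊕opad) ∥ inner = 8a 5c 5c 5c 5c 5c ∥ 79.
Outer hash (tag): sum = 138+92+92+92+92+92+121 = 719; mod 256 = 207 → cf.

cf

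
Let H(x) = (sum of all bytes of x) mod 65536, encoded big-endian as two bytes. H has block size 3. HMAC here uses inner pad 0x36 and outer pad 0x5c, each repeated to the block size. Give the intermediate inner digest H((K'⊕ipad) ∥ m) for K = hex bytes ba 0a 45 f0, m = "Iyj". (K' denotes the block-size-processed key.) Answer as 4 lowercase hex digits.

0268

Key hex bytes ba 0a 45 f0 is 4 bytes > B = 3, so hash it first: H(key) = 01 f9, then zero-pad to 3 bytes: K' = 01 f9 00.
K' ⊕ ipad = 37 cf 36.
Inner input = 37 cf 36 ∥ 49 79 6a.
Inner hash: sum = 55+207+54+73+121+106 = 616 → 02 68.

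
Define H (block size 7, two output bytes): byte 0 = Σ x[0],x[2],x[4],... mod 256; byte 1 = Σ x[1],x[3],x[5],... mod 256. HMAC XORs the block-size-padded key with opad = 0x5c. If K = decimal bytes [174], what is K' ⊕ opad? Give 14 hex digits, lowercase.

Key decimal bytes [174] = ae is 1 byte ≤ B = 7; zero-pad to 7 bytes: K' = ae 00 00 00 00 00 00.
XOR each byte with 0x5c: ae⊕5c=f2, 00⊕5c=5c, 00⊕5c=5c, 00⊕5c=5c, 00⊕5c=5c, 00⊕5c=5c, 00⊕5c=5c.

f25c5c5c5c5c5c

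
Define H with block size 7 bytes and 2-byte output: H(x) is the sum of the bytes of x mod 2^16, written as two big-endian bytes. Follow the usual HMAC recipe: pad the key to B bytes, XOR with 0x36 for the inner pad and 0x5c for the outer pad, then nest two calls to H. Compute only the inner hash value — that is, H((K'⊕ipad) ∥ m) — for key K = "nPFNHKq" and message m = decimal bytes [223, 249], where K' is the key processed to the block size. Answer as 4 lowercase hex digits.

04c0

Key "nPFNHKq" = 6e 50 46 4e 48 4b 71 is exactly B = 7 bytes: K' = 6e 50 46 4e 48 4b 71.
K' ⊕ ipad = 58 66 70 78 7e 7d 47.
Inner input = 58 66 70 78 7e 7d 47 ∥ df f9.
Inner hash: sum = 88+102+112+120+126+125+71+223+249 = 1216 → 04 c0.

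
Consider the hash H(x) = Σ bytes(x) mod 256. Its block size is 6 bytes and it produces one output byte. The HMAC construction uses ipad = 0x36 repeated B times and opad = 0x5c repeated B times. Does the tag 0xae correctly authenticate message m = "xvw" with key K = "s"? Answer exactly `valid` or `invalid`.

Key "s" = 73 is 1 byte ≤ B = 6; zero-pad to 6 bytes: K' = 73 00 00 00 00 00.
K' ⊕ ipad = 45 36 36 36 36 36; K' ⊕ opad = 2f 5c 5c 5c 5c 5c.
Inner hash: sum = 69+54+54+54+54+54+120+118+119 = 696; mod 256 = 184 → b8.
Outer hash (recomputed tag): sum = 47+92+92+92+92+92+184 = 691; mod 256 = 179 → b3.
Recomputed tag = b3; claimed = ae → mismatch.

invalid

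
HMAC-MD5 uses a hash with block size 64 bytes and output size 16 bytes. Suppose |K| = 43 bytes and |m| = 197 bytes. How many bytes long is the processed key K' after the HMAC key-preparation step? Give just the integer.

Key is 43 ≤ 64 bytes, zero-padded: |K'| = 64.

64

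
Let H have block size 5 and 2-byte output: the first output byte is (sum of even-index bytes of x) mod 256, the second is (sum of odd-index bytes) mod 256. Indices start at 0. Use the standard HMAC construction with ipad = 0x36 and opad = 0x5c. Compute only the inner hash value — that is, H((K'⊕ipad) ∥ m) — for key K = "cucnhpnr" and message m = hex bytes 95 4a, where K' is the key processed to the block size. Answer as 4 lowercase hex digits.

Key "cucnhpnr" = 63 75 63 6e 68 70 6e 72 is 8 bytes > B = 5, so hash it first: H(key) = 9c c5, then zero-pad to 5 bytes: K' = 9c c5 00 00 00.
K' ⊕ ipad = aa f3 36 36 36.
Inner input = aa f3 36 36 36 ∥ 95 4a.
Inner hash: even-index sum = 352 mod 256 = 96; odd-index sum = 446 mod 256 = 190 → 60 be.

60be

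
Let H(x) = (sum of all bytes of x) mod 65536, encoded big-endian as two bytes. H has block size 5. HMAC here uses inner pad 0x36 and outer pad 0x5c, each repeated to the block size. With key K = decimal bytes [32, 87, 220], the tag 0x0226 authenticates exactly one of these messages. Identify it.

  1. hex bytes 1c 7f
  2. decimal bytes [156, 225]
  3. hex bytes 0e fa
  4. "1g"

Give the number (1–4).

Key decimal bytes [32, 87, 220] = 20 57 dc is 3 bytes ≤ B = 5; zero-pad to 5 bytes: K' = 20 57 dc 00 00.
K' ⊕ ipad = 16 61 ea 36 36; K' ⊕ opad = 7c 0b 80 5c 5c.
m1: inner = H(16 61 ea 36 36 1c 7f) = 02 68; tag = H(7c 0b 80 5c 5c 02 68) = 0229
m2: inner = H(16 61 ea 36 36 9c e1) = 03 4a; tag = H(7c 0b 80 5c 5c 03 4a) = 020c
m3: inner = H(16 61 ea 36 36 0e fa) = 02 d5; tag = H(7c 0b 80 5c 5c 02 d5) = 0296
m4: inner = H(16 61 ea 36 36 31 67) = 02 65; tag = H(7c 0b 80 5c 5c 02 65) = 0226 ← matches

4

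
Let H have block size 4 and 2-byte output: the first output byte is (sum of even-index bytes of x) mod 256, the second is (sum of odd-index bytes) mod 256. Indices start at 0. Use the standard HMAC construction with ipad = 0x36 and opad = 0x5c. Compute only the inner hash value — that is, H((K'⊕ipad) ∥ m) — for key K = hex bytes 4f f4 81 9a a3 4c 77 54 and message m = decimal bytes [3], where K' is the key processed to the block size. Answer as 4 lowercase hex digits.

Key hex bytes 4f f4 81 9a a3 4c 77 54 is 8 bytes > B = 4, so hash it first: H(key) = ea 2e, then zero-pad to 4 bytes: K' = ea 2e 00 00.
K' ⊕ ipad = dc 18 36 36.
Inner input = dc 18 36 36 ∥ 03.
Inner hash: even-index sum = 277 mod 256 = 21; odd-index sum = 78 mod 256 = 78 → 15 4e.

154e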